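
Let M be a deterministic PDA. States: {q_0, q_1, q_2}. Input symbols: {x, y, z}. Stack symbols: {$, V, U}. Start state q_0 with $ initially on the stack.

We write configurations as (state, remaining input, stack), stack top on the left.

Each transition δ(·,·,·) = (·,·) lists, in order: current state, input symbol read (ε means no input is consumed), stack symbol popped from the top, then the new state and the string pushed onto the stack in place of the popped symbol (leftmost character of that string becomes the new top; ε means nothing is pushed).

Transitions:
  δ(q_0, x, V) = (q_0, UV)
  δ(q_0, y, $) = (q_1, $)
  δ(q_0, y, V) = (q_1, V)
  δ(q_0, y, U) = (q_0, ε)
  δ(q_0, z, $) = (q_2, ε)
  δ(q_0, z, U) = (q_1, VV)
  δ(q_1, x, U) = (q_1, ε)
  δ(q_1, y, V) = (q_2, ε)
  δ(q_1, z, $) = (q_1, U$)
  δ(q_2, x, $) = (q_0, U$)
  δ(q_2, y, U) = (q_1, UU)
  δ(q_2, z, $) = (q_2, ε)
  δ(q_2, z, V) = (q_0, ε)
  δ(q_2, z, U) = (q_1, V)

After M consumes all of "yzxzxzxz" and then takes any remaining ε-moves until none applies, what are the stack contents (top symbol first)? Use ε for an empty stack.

U$

(q_0, yzxzxzxz, $) ⊢ (q_1, zxzxzxz, $) ⊢ (q_1, xzxzxz, U$) ⊢ (q_1, zxzxz, $) ⊢ (q_1, xzxz, U$) ⊢ (q_1, zxz, $) ⊢ (q_1, xz, U$) ⊢ (q_1, z, $) ⊢ (q_1, ε, U$)
All input consumed in state q_1 with stack U$.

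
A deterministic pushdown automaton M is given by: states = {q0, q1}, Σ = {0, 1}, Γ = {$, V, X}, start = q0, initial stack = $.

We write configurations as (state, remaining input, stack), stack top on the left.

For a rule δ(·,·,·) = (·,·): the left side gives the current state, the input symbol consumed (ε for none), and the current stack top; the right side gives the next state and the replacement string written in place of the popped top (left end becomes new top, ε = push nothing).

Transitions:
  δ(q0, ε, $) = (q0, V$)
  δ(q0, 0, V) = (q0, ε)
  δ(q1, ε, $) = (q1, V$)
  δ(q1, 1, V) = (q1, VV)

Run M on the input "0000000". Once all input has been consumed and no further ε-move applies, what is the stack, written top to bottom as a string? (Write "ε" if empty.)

(q0, 0000000, $)
  ε-move, top $: go to q0, push V$ → (q0, 0000000, V$)
  read 0, top V: go to q0, push ε → (q0, 000000, $)
  ε-move, top $: go to q0, push V$ → (q0, 000000, V$)
  read 0, top V: go to q0, push ε → (q0, 00000, $)
  ε-move, top $: go to q0, push V$ → (q0, 00000, V$)
  read 0, top V: go to q0, push ε → (q0, 0000, $)
  ε-move, top $: go to q0, push V$ → (q0, 0000, V$)
  read 0, top V: go to q0, push ε → (q0, 000, $)
  ε-move, top $: go to q0, push V$ → (q0, 000, V$)
  read 0, top V: go to q0, push ε → (q0, 00, $)
  ε-move, top $: go to q0, push V$ → (q0, 00, V$)
  read 0, top V: go to q0, push ε → (q0, 0, $)
  ε-move, top $: go to q0, push V$ → (q0, 0, V$)
  read 0, top V: go to q0, push ε → (q0, ε, $)
  ε-move, top $: go to q0, push V$ → (q0, ε, V$)
All input consumed in state q0 with stack V$.

V$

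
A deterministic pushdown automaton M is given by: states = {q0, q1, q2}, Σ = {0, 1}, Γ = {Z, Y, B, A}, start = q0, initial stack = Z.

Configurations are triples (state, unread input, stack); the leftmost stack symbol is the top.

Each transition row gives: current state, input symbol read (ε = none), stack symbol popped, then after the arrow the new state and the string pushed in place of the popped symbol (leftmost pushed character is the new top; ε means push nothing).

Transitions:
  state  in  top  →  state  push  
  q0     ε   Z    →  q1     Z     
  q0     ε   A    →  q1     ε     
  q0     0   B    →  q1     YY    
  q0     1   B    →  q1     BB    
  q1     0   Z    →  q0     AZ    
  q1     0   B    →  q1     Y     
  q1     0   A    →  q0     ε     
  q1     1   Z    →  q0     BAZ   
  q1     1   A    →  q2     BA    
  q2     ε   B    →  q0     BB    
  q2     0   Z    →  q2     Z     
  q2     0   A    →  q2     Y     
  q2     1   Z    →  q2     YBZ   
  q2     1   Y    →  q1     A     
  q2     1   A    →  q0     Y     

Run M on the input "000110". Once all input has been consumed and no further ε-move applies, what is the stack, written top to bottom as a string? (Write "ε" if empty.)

(q0, 000110, Z) ⊢ (q1, 000110, Z) ⊢ (q0, 00110, AZ) ⊢ (q1, 00110, Z) ⊢ (q0, 0110, AZ) ⊢ (q1, 0110, Z) ⊢ (q0, 110, AZ) ⊢ (q1, 110, Z) ⊢ (q0, 10, BAZ) ⊢ (q1, 0, BBAZ) ⊢ (q1, ε, YBAZ)
All input consumed in state q1 with stack YBAZ.

YBAZ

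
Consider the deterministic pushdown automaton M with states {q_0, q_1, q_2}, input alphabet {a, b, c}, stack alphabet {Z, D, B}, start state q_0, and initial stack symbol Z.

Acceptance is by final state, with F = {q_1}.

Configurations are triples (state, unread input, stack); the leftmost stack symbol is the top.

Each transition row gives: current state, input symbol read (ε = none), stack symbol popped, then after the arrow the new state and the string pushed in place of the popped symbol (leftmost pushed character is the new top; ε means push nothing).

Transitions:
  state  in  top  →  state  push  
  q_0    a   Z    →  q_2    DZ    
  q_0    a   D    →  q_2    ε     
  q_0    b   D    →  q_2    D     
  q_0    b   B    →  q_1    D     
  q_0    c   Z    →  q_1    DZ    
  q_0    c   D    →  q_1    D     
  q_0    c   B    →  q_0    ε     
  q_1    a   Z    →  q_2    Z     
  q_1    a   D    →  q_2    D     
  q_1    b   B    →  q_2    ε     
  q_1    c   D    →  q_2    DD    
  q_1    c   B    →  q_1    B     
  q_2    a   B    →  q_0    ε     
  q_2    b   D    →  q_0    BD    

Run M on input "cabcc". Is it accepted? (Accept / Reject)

(q_0, cabcc, Z)
  read c, top Z: go to q_1, push DZ → (q_1, abcc, DZ)
  read a, top D: go to q_2, push D → (q_2, bcc, DZ)
  read b, top D: go to q_0, push BD → (q_0, cc, BDZ)
  read c, top B: go to q_0, push ε → (q_0, c, DZ)
  read c, top D: go to q_1, push D → (q_1, ε, DZ)
All input consumed; state q_1 ∈ F.

Accept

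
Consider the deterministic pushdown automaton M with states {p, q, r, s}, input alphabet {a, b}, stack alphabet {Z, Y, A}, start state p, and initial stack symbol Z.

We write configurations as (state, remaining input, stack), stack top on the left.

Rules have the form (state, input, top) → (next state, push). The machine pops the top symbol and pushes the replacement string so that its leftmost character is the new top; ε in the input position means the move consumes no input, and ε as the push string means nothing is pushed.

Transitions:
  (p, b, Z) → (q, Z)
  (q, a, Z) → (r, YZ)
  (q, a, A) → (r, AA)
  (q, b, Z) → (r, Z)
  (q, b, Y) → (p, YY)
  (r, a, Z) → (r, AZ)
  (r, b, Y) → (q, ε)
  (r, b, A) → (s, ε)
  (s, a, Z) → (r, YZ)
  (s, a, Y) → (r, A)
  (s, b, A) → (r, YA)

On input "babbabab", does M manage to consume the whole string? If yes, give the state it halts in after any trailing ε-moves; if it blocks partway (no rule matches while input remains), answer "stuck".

q

(p, babbabab, Z) ⊢ (q, abbabab, Z) ⊢ (r, bbabab, YZ) ⊢ (q, babab, Z) ⊢ (r, abab, Z) ⊢ (r, bab, AZ) ⊢ (s, ab, Z) ⊢ (r, b, YZ) ⊢ (q, ε, Z)
All input consumed; M is in state q.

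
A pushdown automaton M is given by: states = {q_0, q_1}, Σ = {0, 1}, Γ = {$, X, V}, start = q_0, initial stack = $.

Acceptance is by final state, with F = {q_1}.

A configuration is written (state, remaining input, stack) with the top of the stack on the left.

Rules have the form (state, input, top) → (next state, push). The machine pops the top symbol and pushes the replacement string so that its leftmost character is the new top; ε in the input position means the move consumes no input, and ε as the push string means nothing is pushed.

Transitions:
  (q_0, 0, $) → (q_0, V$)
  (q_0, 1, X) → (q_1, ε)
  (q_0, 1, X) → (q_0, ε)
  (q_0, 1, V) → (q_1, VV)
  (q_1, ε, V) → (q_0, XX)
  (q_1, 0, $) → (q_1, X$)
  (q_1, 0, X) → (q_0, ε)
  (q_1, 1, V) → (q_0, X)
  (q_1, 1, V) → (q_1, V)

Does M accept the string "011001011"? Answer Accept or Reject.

No computation consumes all input and reaches a final state.

Reject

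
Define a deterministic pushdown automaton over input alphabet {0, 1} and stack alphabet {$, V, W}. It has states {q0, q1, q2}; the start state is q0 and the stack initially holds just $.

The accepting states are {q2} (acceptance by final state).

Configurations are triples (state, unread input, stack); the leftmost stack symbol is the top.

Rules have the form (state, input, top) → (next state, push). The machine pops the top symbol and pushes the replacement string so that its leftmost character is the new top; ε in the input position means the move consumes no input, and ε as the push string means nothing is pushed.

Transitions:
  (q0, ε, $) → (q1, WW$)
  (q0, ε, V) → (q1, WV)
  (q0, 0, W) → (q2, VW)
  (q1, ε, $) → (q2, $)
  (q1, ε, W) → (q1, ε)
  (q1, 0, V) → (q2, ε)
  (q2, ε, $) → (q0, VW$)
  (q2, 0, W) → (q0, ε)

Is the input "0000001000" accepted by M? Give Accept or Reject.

(q0, 0000001000, $)
  ε-move, top $: go to q1, push WW$ → (q1, 0000001000, WW$)
  ε-move, top W: go to q1, push ε → (q1, 0000001000, W$)
  ε-move, top W: go to q1, push ε → (q1, 0000001000, $)
  ε-move, top $: go to q2, push $ → (q2, 0000001000, $)
  ε-move, top $: go to q0, push VW$ → (q0, 0000001000, VW$)
  ε-move, top V: go to q1, push WV → (q1, 0000001000, WVW$)
  ε-move, top W: go to q1, push ε → (q1, 0000001000, VW$)
  read 0, top V: go to q2, push ε → (q2, 000001000, W$)
  read 0, top W: go to q0, push ε → (q0, 00001000, $)
  ε-move, top $: go to q1, push WW$ → (q1, 00001000, WW$)
  ε-move, top W: go to q1, push ε → (q1, 00001000, W$)
  ε-move, top W: go to q1, push ε → (q1, 00001000, $)
  ε-move, top $: go to q2, push $ → (q2, 00001000, $)
  ε-move, top $: go to q0, push VW$ → (q0, 00001000, VW$)
  ε-move, top V: go to q1, push WV → (q1, 00001000, WVW$)
  ε-move, top W: go to q1, push ε → (q1, 00001000, VW$)
  read 0, top V: go to q2, push ε → (q2, 0001000, W$)
  read 0, top W: go to q0, push ε → (q0, 001000, $)
  ε-move, top $: go to q1, push WW$ → (q1, 001000, WW$)
  ε-move, top W: go to q1, push ε → (q1, 001000, W$)
  ε-move, top W: go to q1, push ε → (q1, 001000, $)
  ε-move, top $: go to q2, push $ → (q2, 001000, $)
  ε-move, top $: go to q0, push VW$ → (q0, 001000, VW$)
  ε-move, top V: go to q1, push WV → (q1, 001000, WVW$)
  ε-move, top W: go to q1, push ε → (q1, 001000, VW$)
  read 0, top V: go to q2, push ε → (q2, 01000, W$)
  read 0, top W: go to q0, push ε → (q0, 1000, $)
  ε-move, top $: go to q1, push WW$ → (q1, 1000, WW$)
  ε-move, top W: go to q1, push ε → (q1, 1000, W$)
  ε-move, top W: go to q1, push ε → (q1, 1000, $)
  ε-move, top $: go to q2, push $ → (q2, 1000, $)
  ε-move, top $: go to q0, push VW$ → (q0, 1000, VW$)
  ε-move, top V: go to q1, push WV → (q1, 1000, WVW$)
  ε-move, top W: go to q1, push ε → (q1, 1000, VW$)
No transition applies at (q1, 1000, VW$); input not fully consumed.

Reject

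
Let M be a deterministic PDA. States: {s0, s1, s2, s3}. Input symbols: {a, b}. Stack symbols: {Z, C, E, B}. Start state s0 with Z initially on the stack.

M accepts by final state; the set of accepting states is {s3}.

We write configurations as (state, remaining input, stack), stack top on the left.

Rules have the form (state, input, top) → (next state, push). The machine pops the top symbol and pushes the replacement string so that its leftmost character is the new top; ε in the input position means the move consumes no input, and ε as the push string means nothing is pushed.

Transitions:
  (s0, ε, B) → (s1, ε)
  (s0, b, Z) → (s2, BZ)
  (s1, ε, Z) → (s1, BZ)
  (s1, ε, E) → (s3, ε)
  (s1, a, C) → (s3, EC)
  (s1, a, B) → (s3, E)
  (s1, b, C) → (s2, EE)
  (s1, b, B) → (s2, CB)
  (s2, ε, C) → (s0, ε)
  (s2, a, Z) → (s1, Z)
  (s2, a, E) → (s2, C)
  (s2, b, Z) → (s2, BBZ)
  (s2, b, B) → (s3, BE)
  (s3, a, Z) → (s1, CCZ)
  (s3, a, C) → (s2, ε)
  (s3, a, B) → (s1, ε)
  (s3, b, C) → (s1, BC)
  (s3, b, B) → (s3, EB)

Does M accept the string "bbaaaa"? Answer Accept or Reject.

(s0, bbaaaa, Z) ⊢ (s2, baaaa, BZ) ⊢ (s3, aaaa, BEZ) ⊢ (s1, aaa, EZ) ⊢ (s3, aaa, Z) ⊢ (s1, aa, CCZ) ⊢ (s3, a, ECCZ)
No transition applies at (s3, a, ECCZ); input not fully consumed.

Reject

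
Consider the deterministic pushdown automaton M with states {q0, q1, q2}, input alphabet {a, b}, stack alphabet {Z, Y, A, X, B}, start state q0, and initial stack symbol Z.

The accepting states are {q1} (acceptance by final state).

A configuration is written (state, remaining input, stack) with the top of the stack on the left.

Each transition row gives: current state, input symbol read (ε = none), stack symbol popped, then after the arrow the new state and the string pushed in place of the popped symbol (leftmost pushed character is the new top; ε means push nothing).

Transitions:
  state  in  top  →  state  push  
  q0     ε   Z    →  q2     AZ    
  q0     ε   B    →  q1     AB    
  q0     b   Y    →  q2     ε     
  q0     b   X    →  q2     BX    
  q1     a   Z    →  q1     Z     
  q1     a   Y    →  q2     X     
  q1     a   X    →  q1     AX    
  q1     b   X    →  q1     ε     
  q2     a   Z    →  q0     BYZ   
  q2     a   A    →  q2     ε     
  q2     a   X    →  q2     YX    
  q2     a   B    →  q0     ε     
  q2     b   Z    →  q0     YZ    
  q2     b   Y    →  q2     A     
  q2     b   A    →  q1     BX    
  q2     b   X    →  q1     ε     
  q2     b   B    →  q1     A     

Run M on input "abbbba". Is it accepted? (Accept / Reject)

Accept

(q0, abbbba, Z)
  ε-move, top Z: go to q2, push AZ → (q2, abbbba, AZ)
  read a, top A: go to q2, push ε → (q2, bbbba, Z)
  read b, top Z: go to q0, push YZ → (q0, bbba, YZ)
  read b, top Y: go to q2, push ε → (q2, bba, Z)
  read b, top Z: go to q0, push YZ → (q0, ba, YZ)
  read b, top Y: go to q2, push ε → (q2, a, Z)
  read a, top Z: go to q0, push BYZ → (q0, ε, BYZ)
  ε-move, top B: go to q1, push AB → (q1, ε, ABYZ)
All input consumed; state q1 ∈ F.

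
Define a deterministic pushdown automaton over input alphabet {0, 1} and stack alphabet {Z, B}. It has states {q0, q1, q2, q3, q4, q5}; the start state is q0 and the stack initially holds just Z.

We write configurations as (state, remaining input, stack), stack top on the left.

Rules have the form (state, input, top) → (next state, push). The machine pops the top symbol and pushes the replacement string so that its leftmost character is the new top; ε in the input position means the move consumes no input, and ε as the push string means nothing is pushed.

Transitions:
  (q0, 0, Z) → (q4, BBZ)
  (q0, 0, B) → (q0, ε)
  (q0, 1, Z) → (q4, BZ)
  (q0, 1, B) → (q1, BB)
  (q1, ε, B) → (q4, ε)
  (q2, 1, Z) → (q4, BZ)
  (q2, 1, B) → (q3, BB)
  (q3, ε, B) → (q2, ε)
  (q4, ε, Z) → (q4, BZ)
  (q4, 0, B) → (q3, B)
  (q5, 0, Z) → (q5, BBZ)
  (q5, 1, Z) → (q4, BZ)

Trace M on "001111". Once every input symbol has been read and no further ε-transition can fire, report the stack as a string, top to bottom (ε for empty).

BZ

(q0, 001111, Z)
  read 0, top Z: go to q4, push BBZ → (q4, 01111, BBZ)
  read 0, top B: go to q3, push B → (q3, 1111, BBZ)
  ε-move, top B: go to q2, push ε → (q2, 1111, BZ)
  read 1, top B: go to q3, push BB → (q3, 111, BBZ)
  ε-move, top B: go to q2, push ε → (q2, 111, BZ)
  read 1, top B: go to q3, push BB → (q3, 11, BBZ)
  ε-move, top B: go to q2, push ε → (q2, 11, BZ)
  read 1, top B: go to q3, push BB → (q3, 1, BBZ)
  ε-move, top B: go to q2, push ε → (q2, 1, BZ)
  read 1, top B: go to q3, push BB → (q3, ε, BBZ)
  ε-move, top B: go to q2, push ε → (q2, ε, BZ)
All input consumed in state q2 with stack BZ.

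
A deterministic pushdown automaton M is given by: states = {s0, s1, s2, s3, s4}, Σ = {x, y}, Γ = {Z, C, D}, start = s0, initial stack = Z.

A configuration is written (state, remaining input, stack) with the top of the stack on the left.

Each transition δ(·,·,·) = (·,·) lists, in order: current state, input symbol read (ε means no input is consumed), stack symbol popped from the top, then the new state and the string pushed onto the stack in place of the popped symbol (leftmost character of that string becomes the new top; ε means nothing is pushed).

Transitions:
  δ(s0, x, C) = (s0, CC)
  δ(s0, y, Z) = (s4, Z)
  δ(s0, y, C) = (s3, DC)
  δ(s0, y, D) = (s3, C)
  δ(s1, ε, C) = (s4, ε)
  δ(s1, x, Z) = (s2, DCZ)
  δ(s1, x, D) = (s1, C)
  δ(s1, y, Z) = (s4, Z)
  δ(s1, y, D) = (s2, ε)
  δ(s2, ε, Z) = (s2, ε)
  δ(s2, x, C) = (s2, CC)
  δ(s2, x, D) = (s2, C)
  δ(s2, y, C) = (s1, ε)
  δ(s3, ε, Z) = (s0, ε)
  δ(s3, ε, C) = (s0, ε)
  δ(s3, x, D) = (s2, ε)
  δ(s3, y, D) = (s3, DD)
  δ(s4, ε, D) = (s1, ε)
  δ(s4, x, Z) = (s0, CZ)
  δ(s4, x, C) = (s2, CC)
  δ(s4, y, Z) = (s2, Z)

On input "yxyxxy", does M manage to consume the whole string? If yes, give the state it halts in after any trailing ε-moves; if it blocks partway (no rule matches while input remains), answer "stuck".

(s0, yxyxxy, Z)
  read y, top Z: go to s4, push Z → (s4, xyxxy, Z)
  read x, top Z: go to s0, push CZ → (s0, yxxy, CZ)
  read y, top C: go to s3, push DC → (s3, xxy, DCZ)
  read x, top D: go to s2, push ε → (s2, xy, CZ)
  read x, top C: go to s2, push CC → (s2, y, CCZ)
  read y, top C: go to s1, push ε → (s1, ε, CZ)
  ε-move, top C: go to s4, push ε → (s4, ε, Z)
All input consumed; M is in state s4.

s4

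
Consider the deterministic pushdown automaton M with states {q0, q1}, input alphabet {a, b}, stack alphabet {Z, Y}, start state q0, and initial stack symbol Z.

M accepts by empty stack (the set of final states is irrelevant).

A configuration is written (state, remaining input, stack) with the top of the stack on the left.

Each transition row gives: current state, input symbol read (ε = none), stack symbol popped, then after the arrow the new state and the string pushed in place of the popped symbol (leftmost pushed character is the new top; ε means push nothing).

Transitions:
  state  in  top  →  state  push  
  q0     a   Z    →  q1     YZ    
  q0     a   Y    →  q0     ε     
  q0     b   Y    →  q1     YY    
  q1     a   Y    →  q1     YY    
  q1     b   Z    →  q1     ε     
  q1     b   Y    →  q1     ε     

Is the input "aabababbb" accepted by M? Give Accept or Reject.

(q0, aabababbb, Z)
  read a, top Z: go to q1, push YZ → (q1, abababbb, YZ)
  read a, top Y: go to q1, push YY → (q1, bababbb, YYZ)
  read b, top Y: go to q1, push ε → (q1, ababbb, YZ)
  read a, top Y: go to q1, push YY → (q1, babbb, YYZ)
  read b, top Y: go to q1, push ε → (q1, abbb, YZ)
  read a, top Y: go to q1, push YY → (q1, bbb, YYZ)
  read b, top Y: go to q1, push ε → (q1, bb, YZ)
  read b, top Y: go to q1, push ε → (q1, b, Z)
  read b, top Z: go to q1, push ε → (q1, ε, ε)
All input consumed and the stack is empty.

Accept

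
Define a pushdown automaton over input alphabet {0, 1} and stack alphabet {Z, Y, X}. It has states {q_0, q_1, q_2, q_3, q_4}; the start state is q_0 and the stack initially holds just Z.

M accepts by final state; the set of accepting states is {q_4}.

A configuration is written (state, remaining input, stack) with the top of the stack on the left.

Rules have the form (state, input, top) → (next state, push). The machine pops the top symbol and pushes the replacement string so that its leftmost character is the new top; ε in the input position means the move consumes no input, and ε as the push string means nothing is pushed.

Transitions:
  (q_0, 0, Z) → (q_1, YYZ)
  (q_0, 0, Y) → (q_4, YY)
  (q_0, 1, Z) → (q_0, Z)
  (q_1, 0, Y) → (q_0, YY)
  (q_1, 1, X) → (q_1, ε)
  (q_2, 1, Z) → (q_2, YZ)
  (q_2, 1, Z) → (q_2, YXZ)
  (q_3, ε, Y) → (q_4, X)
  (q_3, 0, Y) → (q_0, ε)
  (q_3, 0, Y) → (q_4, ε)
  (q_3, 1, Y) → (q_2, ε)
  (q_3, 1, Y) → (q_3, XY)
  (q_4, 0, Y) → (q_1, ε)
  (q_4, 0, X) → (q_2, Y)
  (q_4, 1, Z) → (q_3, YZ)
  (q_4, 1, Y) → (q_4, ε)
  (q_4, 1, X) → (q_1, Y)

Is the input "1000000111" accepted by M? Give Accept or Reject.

One accepting computation: (q_0, 1000000111, Z) ⊢ (q_0, 000000111, Z) ⊢ (q_1, 00000111, YYZ) ⊢ (q_0, 0000111, YYYZ) ⊢ (q_4, 000111, YYYYZ) ⊢ (q_1, 00111, YYYZ) ⊢ (q_0, 0111, YYYYZ) ⊢ (q_4, 111, YYYYYZ) ⊢ (q_4, 11, YYYYZ) ⊢ (q_4, 1, YYYZ) ⊢ (q_4, ε, YYZ)
All input consumed and state q_4 ∈ F.

Accept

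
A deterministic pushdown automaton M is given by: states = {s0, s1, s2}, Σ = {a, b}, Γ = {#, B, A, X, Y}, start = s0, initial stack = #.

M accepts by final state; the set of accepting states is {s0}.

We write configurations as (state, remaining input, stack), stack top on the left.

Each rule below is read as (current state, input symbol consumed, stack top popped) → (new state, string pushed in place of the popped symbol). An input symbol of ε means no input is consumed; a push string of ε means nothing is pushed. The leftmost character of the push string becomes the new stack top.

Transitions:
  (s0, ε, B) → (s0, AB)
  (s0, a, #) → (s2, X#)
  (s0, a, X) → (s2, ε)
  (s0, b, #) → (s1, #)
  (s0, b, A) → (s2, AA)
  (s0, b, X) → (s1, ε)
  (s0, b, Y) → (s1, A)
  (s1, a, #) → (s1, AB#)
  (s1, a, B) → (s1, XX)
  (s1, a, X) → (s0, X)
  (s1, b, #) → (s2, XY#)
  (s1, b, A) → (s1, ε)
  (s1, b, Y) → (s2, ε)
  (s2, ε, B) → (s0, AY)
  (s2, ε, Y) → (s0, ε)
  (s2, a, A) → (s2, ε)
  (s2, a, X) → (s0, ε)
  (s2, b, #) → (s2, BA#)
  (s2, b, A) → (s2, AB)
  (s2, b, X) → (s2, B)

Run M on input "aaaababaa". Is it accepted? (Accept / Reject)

Accept

(s0, aaaababaa, #) ⊢ (s2, aaababaa, X#) ⊢ (s0, aababaa, #) ⊢ (s2, ababaa, X#) ⊢ (s0, babaa, #) ⊢ (s1, abaa, #) ⊢ (s1, baa, AB#) ⊢ (s1, aa, B#) ⊢ (s1, a, XX#) ⊢ (s0, ε, XX#)
All input consumed; state s0 ∈ F.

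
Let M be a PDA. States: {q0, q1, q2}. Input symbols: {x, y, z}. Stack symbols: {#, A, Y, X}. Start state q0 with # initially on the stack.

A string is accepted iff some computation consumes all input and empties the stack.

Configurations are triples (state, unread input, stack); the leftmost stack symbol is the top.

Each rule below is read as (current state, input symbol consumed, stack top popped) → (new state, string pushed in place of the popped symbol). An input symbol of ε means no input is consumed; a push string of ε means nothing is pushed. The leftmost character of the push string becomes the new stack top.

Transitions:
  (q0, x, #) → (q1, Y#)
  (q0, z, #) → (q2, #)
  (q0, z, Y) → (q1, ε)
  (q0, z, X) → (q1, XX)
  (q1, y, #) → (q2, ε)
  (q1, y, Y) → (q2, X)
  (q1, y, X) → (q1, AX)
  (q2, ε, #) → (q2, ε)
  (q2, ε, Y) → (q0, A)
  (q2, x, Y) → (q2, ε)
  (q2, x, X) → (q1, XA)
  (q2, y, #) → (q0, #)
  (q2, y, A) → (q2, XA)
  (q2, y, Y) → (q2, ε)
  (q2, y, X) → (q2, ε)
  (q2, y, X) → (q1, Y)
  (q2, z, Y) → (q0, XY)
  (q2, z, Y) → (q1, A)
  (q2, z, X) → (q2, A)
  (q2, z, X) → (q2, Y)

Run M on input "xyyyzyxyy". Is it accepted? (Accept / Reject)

One accepting computation: (q0, xyyyzyxyy, #) ⊢ (q1, yyyzyxyy, Y#) ⊢ (q2, yyzyxyy, X#) ⊢ (q2, yzyxyy, #) ⊢ (q0, zyxyy, #) ⊢ (q2, yxyy, #) ⊢ (q0, xyy, #) ⊢ (q1, yy, Y#) ⊢ (q2, y, X#) ⊢ (q2, ε, #) ⊢ (q2, ε, ε)
All input consumed and the stack is empty.

Accept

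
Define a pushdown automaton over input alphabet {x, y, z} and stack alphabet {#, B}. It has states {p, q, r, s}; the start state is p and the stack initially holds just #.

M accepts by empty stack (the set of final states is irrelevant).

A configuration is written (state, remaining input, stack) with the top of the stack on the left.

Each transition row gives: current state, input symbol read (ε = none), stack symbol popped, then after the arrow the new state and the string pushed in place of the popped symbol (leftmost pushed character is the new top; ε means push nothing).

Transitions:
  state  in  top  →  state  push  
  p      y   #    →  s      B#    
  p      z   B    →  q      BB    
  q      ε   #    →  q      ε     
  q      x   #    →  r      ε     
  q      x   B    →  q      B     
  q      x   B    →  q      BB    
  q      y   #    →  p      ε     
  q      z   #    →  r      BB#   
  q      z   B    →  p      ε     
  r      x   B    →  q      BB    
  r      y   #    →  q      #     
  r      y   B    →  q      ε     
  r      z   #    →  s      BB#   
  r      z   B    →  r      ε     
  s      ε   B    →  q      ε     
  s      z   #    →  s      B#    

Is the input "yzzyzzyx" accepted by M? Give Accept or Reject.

Accept

One accepting computation: (p, yzzyzzyx, #) ⊢ (s, zzyzzyx, B#) ⊢ (q, zzyzzyx, #) ⊢ (r, zyzzyx, BB#) ⊢ (r, yzzyx, B#) ⊢ (q, zzyx, #) ⊢ (r, zyx, BB#) ⊢ (r, yx, B#) ⊢ (q, x, #) ⊢ (r, ε, ε)
All input consumed and the stack is empty.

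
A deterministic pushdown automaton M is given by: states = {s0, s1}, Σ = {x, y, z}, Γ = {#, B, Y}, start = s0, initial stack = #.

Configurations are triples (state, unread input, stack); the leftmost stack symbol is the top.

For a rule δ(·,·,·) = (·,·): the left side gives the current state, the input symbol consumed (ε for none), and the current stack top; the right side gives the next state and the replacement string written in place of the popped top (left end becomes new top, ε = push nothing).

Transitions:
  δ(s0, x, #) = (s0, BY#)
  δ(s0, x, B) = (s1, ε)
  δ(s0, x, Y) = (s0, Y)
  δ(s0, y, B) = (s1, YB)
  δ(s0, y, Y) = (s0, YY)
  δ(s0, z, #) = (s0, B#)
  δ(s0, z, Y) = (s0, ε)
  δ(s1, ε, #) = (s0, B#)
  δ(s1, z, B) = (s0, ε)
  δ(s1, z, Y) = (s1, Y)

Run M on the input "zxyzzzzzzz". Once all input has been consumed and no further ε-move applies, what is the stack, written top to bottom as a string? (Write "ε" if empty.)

(s0, zxyzzzzzzz, #)
  read z, top #: go to s0, push B# → (s0, xyzzzzzzz, B#)
  read x, top B: go to s1, push ε → (s1, yzzzzzzz, #)
  ε-move, top #: go to s0, push B# → (s0, yzzzzzzz, B#)
  read y, top B: go to s1, push YB → (s1, zzzzzzz, YB#)
  read z, top Y: go to s1, push Y → (s1, zzzzzz, YB#)
  read z, top Y: go to s1, push Y → (s1, zzzzz, YB#)
  read z, top Y: go to s1, push Y → (s1, zzzz, YB#)
  read z, top Y: go to s1, push Y → (s1, zzz, YB#)
  read z, top Y: go to s1, push Y → (s1, zz, YB#)
  read z, top Y: go to s1, push Y → (s1, z, YB#)
  read z, top Y: go to s1, push Y → (s1, ε, YB#)
All input consumed in state s1 with stack YB#.

YB#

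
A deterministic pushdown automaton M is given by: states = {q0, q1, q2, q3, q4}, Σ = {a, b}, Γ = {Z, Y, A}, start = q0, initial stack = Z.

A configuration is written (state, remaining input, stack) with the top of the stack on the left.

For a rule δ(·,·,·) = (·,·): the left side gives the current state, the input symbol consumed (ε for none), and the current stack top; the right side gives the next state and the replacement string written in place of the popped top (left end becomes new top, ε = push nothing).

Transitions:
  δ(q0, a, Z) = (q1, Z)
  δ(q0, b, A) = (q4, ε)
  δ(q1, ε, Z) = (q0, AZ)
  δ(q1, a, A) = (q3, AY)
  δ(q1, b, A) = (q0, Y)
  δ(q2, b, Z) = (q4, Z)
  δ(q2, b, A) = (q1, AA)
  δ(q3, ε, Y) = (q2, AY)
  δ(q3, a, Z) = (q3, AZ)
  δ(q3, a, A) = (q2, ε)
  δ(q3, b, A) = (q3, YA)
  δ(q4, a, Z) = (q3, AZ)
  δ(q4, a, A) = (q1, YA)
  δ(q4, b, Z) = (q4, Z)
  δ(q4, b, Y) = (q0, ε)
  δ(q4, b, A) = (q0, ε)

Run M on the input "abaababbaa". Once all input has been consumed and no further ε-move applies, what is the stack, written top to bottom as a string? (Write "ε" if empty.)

(q0, abaababbaa, Z)
  read a, top Z: go to q1, push Z → (q1, baababbaa, Z)
  ε-move, top Z: go to q0, push AZ → (q0, baababbaa, AZ)
  read b, top A: go to q4, push ε → (q4, aababbaa, Z)
  read a, top Z: go to q3, push AZ → (q3, ababbaa, AZ)
  read a, top A: go to q2, push ε → (q2, babbaa, Z)
  read b, top Z: go to q4, push Z → (q4, abbaa, Z)
  read a, top Z: go to q3, push AZ → (q3, bbaa, AZ)
  read b, top A: go to q3, push YA → (q3, baa, YAZ)
  ε-move, top Y: go to q2, push AY → (q2, baa, AYAZ)
  read b, top A: go to q1, push AA → (q1, aa, AAYAZ)
  read a, top A: go to q3, push AY → (q3, a, AYAYAZ)
  read a, top A: go to q2, push ε → (q2, ε, YAYAZ)
All input consumed in state q2 with stack YAYAZ.

YAYAZ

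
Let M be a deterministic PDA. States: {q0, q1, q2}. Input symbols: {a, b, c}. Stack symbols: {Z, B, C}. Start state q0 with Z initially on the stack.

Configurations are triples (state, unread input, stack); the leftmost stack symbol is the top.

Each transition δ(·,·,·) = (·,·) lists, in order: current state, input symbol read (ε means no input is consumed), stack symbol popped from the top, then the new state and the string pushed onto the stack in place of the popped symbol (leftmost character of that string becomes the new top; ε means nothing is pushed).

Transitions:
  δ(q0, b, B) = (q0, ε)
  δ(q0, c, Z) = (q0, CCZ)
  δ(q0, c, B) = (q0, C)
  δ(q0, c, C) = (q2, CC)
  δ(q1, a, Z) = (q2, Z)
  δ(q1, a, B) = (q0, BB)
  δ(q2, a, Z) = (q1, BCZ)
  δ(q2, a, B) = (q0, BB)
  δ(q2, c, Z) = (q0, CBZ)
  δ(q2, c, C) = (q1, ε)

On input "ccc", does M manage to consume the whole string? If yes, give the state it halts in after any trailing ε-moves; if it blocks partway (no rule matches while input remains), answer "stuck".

(q0, ccc, Z) ⊢ (q0, cc, CCZ) ⊢ (q2, c, CCCZ) ⊢ (q1, ε, CCZ)
All input consumed; M is in state q1.

q1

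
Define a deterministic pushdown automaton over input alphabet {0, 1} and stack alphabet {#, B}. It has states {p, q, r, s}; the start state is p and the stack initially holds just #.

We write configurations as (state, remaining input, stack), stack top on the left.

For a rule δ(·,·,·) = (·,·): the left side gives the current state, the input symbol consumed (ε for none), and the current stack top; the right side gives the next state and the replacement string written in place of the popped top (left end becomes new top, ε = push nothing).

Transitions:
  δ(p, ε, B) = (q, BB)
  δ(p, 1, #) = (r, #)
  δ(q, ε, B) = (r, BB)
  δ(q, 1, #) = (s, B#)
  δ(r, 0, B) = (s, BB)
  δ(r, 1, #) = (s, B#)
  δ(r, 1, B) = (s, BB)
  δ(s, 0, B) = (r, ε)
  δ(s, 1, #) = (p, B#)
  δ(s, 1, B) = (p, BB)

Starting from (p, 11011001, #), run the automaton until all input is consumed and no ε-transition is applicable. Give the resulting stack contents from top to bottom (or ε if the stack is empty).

(p, 11011001, #)
  read 1, top #: go to r, push # → (r, 1011001, #)
  read 1, top #: go to s, push B# → (s, 011001, B#)
  read 0, top B: go to r, push ε → (r, 11001, #)
  read 1, top #: go to s, push B# → (s, 1001, B#)
  read 1, top B: go to p, push BB → (p, 001, BB#)
  ε-move, top B: go to q, push BB → (q, 001, BBB#)
  ε-move, top B: go to r, push BB → (r, 001, BBBB#)
  read 0, top B: go to s, push BB → (s, 01, BBBBB#)
  read 0, top B: go to r, push ε → (r, 1, BBBB#)
  read 1, top B: go to s, push BB → (s, ε, BBBBB#)
All input consumed in state s with stack BBBBB#.

BBBBB#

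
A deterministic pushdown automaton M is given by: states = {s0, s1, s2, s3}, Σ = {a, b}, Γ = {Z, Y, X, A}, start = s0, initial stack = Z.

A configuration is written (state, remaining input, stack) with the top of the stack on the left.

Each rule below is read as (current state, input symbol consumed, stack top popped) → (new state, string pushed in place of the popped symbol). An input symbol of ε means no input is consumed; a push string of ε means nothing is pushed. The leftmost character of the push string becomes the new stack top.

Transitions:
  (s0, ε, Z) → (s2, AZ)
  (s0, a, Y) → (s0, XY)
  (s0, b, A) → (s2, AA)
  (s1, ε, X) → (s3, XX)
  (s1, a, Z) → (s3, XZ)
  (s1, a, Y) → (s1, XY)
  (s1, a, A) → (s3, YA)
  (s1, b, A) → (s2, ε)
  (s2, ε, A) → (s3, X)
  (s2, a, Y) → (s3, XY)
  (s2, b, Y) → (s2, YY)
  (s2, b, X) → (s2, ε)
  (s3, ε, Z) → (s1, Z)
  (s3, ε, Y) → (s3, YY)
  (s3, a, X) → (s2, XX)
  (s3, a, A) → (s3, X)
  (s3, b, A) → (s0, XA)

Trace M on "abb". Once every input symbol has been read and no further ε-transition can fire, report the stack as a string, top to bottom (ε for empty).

(s0, abb, Z)
  ε-move, top Z: go to s2, push AZ → (s2, abb, AZ)
  ε-move, top A: go to s3, push X → (s3, abb, XZ)
  read a, top X: go to s2, push XX → (s2, bb, XXZ)
  read b, top X: go to s2, push ε → (s2, b, XZ)
  read b, top X: go to s2, push ε → (s2, ε, Z)
All input consumed in state s2 with stack Z.

Z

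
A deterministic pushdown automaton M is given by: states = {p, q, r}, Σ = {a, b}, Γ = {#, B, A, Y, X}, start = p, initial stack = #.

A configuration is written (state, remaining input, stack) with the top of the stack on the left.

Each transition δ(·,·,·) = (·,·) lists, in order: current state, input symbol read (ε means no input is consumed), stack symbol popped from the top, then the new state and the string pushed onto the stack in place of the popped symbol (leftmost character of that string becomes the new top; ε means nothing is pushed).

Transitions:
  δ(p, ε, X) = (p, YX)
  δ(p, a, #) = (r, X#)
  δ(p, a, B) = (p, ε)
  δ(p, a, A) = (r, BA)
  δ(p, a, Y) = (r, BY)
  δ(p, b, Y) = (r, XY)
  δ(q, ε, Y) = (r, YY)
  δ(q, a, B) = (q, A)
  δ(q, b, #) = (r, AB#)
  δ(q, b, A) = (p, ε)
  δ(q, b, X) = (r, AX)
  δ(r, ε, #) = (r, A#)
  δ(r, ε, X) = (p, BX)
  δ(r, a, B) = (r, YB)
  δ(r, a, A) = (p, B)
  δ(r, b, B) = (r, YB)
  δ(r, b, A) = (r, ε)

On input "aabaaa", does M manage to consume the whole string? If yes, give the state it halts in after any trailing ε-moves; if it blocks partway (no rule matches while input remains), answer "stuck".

(p, aabaaa, #)
  read a, top #: go to r, push X# → (r, abaaa, X#)
  ε-move, top X: go to p, push BX → (p, abaaa, BX#)
  read a, top B: go to p, push ε → (p, baaa, X#)
  ε-move, top X: go to p, push YX → (p, baaa, YX#)
  read b, top Y: go to r, push XY → (r, aaa, XYX#)
  ε-move, top X: go to p, push BX → (p, aaa, BXYX#)
  read a, top B: go to p, push ε → (p, aa, XYX#)
  ε-move, top X: go to p, push YX → (p, aa, YXYX#)
  read a, top Y: go to r, push BY → (r, a, BYXYX#)
  read a, top B: go to r, push YB → (r, ε, YBYXYX#)
All input consumed; M is in state r.

r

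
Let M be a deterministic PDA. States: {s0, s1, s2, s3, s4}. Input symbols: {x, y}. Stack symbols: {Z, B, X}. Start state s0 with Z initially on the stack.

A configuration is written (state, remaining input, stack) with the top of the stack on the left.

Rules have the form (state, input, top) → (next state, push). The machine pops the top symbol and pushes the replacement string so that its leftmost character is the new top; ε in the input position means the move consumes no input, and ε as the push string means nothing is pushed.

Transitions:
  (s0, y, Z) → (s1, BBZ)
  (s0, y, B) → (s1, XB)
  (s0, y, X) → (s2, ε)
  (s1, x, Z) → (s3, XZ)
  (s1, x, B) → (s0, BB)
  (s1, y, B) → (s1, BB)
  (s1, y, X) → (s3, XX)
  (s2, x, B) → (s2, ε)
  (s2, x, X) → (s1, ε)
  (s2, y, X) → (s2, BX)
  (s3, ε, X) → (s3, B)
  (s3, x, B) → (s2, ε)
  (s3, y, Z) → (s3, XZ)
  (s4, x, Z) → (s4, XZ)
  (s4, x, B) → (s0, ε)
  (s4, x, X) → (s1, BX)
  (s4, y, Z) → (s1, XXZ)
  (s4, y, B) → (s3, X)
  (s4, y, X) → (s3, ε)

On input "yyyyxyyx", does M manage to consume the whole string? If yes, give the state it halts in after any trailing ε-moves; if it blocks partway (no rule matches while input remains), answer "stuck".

(s0, yyyyxyyx, Z) ⊢ (s1, yyyxyyx, BBZ) ⊢ (s1, yyxyyx, BBBZ) ⊢ (s1, yxyyx, BBBBZ) ⊢ (s1, xyyx, BBBBBZ) ⊢ (s0, yyx, BBBBBBZ) ⊢ (s1, yx, XBBBBBBZ) ⊢ (s3, x, XXBBBBBBZ) ⊢ (s3, x, BXBBBBBBZ) ⊢ (s2, ε, XBBBBBBZ)
All input consumed; M is in state s2.

s2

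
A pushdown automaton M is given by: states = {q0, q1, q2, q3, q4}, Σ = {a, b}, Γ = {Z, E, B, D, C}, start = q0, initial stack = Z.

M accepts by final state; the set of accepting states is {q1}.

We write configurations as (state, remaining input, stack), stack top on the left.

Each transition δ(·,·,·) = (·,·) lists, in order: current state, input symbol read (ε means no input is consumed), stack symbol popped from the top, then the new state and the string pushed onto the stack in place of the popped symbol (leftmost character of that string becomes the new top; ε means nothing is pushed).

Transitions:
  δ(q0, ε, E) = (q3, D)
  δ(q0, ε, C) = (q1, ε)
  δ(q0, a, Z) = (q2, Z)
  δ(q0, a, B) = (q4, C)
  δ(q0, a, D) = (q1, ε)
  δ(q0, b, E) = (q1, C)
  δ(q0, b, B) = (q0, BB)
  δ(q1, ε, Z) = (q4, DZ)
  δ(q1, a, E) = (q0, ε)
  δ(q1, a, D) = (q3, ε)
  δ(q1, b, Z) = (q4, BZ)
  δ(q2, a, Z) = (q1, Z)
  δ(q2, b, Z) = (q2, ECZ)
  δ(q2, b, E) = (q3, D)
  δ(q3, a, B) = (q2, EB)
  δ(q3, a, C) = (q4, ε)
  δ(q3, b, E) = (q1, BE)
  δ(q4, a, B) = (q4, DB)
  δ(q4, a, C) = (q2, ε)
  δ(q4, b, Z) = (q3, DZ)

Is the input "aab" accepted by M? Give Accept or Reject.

Reject

No computation consumes all input and reaches a final state.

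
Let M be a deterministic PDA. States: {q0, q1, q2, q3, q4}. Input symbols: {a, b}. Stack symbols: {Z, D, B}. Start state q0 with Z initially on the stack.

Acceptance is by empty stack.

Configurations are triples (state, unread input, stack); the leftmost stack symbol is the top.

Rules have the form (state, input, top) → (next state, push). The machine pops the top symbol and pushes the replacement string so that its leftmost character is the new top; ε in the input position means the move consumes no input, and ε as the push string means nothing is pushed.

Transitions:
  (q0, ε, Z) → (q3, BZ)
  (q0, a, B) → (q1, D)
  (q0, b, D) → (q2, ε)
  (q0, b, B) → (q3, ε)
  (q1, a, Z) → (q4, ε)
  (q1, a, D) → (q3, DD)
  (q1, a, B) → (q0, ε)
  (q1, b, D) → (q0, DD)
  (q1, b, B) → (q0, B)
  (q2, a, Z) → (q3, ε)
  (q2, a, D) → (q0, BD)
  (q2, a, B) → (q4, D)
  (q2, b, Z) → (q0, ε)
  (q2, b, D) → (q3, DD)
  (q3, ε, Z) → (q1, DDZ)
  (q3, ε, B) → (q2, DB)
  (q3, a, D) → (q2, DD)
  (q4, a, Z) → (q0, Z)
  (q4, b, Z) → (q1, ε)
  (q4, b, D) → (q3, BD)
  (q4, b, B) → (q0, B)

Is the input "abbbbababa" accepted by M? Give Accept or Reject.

Reject

(q0, abbbbababa, Z)
  ε-move, top Z: go to q3, push BZ → (q3, abbbbababa, BZ)
  ε-move, top B: go to q2, push DB → (q2, abbbbababa, DBZ)
  read a, top D: go to q0, push BD → (q0, bbbbababa, BDBZ)
  read b, top B: go to q3, push ε → (q3, bbbababa, DBZ)
No transition applies at (q3, bbbababa, DBZ); input not fully consumed.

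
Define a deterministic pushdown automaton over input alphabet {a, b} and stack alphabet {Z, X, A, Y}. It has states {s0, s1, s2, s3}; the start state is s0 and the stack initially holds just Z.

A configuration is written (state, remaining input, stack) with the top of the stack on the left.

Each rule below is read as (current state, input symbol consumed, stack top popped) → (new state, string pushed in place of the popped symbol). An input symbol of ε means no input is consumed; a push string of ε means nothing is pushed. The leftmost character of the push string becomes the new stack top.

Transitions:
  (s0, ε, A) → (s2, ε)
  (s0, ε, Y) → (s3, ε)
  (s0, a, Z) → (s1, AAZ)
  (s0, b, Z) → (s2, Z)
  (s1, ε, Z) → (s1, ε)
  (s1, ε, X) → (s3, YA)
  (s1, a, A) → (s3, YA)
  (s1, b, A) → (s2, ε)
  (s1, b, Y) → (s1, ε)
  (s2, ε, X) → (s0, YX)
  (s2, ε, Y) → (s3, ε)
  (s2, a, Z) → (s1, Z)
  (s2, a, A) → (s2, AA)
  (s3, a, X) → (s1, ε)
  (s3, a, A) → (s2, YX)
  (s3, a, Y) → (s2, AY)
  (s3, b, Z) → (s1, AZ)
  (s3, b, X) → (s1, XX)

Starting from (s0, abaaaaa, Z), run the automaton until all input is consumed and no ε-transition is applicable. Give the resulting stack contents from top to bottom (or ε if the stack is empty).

AAAAAAZ

(s0, abaaaaa, Z)
  read a, top Z: go to s1, push AAZ → (s1, baaaaa, AAZ)
  read b, top A: go to s2, push ε → (s2, aaaaa, AZ)
  read a, top A: go to s2, push AA → (s2, aaaa, AAZ)
  read a, top A: go to s2, push AA → (s2, aaa, AAAZ)
  read a, top A: go to s2, push AA → (s2, aa, AAAAZ)
  read a, top A: go to s2, push AA → (s2, a, AAAAAZ)
  read a, top A: go to s2, push AA → (s2, ε, AAAAAAZ)
All input consumed in state s2 with stack AAAAAAZ.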